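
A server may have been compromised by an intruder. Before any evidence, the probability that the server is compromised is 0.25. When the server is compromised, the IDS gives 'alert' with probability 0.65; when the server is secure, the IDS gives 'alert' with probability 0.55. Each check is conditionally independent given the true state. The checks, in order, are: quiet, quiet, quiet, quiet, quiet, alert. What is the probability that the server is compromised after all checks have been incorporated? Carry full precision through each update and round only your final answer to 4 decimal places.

0.1008

After 'quiet': P(compromised) = 0.35·0.2500 / (0.35·0.2500 + 0.45·0.7500) ≈ 0.2059
After 'quiet': P(compromised) = 0.35·0.2059 / (0.35·0.2059 + 0.45·0.7941) ≈ 0.1678
After 'quiet': P(compromised) = 0.35·0.1678 / (0.35·0.1678 + 0.45·0.8322) ≈ 0.1356
After 'quiet': P(compromised) = 0.35·0.1356 / (0.35·0.1356 + 0.45·0.8644) ≈ 0.1087
After 'quiet': P(compromised) = 0.35·0.1087 / (0.35·0.1087 + 0.45·0.8913) ≈ 0.0867
After 'alert': P(compromised) = 0.65·0.0867 / (0.65·0.0867 + 0.55·0.9133) ≈ 0.1008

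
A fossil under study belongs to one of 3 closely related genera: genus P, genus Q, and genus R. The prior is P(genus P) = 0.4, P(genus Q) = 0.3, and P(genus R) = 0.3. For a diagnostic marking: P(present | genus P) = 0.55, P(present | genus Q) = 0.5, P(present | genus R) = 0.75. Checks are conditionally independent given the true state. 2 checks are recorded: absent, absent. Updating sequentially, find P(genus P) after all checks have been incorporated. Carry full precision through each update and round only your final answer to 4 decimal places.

0.4635

After 'absent': normaliser = 0.45·0.4000 + 0.5·0.3000 + 0.25·0.3000; P(genus P) ≈ 0.4444, P(genus Q) ≈ 0.3704, P(genus R) ≈ 0.1852
After 'absent': normaliser = 0.45·0.4444 + 0.5·0.3704 + 0.25·0.1852; P(genus P) ≈ 0.4635, P(genus Q) ≈ 0.4292, P(genus R) ≈ 0.1073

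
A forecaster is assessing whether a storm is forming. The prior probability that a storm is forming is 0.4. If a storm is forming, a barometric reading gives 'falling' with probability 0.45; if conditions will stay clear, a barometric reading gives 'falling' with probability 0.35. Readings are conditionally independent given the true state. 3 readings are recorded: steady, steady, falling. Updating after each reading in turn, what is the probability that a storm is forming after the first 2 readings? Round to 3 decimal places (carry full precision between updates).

0.323

After 'steady': P(storm) = 0.55·0.4000 / (0.55·0.4000 + 0.65·0.6000) ≈ 0.3607
After 'steady': P(storm) = 0.55·0.3607 / (0.55·0.3607 + 0.65·0.6393) ≈ 0.3231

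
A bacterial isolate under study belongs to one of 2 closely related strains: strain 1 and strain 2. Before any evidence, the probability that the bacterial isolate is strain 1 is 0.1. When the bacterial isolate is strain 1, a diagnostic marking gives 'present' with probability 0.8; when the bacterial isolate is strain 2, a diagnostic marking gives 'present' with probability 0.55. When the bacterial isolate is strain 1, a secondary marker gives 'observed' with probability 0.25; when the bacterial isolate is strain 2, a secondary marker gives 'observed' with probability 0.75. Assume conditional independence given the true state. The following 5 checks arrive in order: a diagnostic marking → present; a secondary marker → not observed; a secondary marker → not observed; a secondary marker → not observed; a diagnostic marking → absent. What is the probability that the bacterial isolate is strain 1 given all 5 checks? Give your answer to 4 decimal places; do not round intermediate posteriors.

0.6598

After a diagnostic marking='present': P(strain 1) = 0.8·0.1000 / (0.8·0.1000 + 0.55·0.9000) ≈ 0.1391
After a secondary marker='not observed': P(strain 1) = 0.75·0.1391 / (0.75·0.1391 + 0.25·0.8609) ≈ 0.3265
After a secondary marker='not observed': P(strain 1) = 0.75·0.3265 / (0.75·0.3265 + 0.25·0.6735) ≈ 0.5926
After a secondary marker='not observed': P(strain 1) = 0.75·0.5926 / (0.75·0.5926 + 0.25·0.4074) ≈ 0.8136
After a diagnostic marking='absent': P(strain 1) = 0.2·0.8136 / (0.2·0.8136 + 0.45·0.1864) ≈ 0.6598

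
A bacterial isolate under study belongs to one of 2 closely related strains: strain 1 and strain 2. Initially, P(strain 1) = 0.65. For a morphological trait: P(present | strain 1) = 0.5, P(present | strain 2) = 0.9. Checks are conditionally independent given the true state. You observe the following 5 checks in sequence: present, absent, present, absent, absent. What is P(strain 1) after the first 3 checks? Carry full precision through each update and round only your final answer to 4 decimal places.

0.7413

Each posterior becomes the prior for the next update.
After 'present': P(strain 1) = 0.5·0.6500 / (0.5·0.6500 + 0.9·0.3500) ≈ 0.5078
After 'absent': P(strain 1) = 0.5·0.5078 / (0.5·0.5078 + 0.1·0.4922) ≈ 0.8376
After 'present': P(strain 1) = 0.5·0.8376 / (0.5·0.8376 + 0.9·0.1624) ≈ 0.7413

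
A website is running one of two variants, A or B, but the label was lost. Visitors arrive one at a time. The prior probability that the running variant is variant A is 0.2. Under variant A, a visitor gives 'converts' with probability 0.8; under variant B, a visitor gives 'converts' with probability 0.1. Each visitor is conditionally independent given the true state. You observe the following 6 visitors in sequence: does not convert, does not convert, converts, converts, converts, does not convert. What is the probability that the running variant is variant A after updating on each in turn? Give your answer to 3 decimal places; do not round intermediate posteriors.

After 'does not convert': P(A) = 0.2·0.2000 / (0.2·0.2000 + 0.9·0.8000) ≈ 0.0526
After 'does not convert': P(A) = 0.2·0.0526 / (0.2·0.0526 + 0.9·0.9474) ≈ 0.0122
After 'converts': P(A) = 0.8·0.0122 / (0.8·0.0122 + 0.1·0.9878) ≈ 0.0899
After 'converts': P(A) = 0.8·0.0899 / (0.8·0.0899 + 0.1·0.9101) ≈ 0.4414
After 'converts': P(A) = 0.8·0.4414 / (0.8·0.4414 + 0.1·0.5586) ≈ 0.8634
After 'does not convert': P(A) = 0.2·0.8634 / (0.2·0.8634 + 0.9·0.1366) ≈ 0.5841

0.584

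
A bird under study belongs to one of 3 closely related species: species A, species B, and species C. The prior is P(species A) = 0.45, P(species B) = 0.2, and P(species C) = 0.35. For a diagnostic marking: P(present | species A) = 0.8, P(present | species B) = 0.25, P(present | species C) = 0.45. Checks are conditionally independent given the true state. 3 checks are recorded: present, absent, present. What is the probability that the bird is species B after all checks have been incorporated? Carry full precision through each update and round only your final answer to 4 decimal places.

After 'present': normaliser = 0.8·0.4500 + 0.25·0.2000 + 0.45·0.3500; P(species A) ≈ 0.6344, P(species B) ≈ 0.0881, P(species C) ≈ 0.2775
After 'absent': normaliser = 0.2·0.6344 + 0.75·0.0881 + 0.55·0.2775; P(species A) ≈ 0.3671, P(species B) ≈ 0.1912, P(species C) ≈ 0.4417
After 'present': normaliser = 0.8·0.3671 + 0.25·0.1912 + 0.45·0.4417; P(species A) ≈ 0.5436, P(species B) ≈ 0.0885, P(species C) ≈ 0.3679

0.0885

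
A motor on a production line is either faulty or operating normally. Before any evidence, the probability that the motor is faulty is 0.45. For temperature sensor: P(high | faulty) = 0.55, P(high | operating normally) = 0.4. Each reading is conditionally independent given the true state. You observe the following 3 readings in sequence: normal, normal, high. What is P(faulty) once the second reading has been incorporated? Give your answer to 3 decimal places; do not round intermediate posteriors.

After 'normal': P(faulty) = 0.45·0.4500 / (0.45·0.4500 + 0.6·0.5500) ≈ 0.3803
After 'normal': P(faulty) = 0.45·0.3803 / (0.45·0.3803 + 0.6·0.6197) ≈ 0.3152

0.315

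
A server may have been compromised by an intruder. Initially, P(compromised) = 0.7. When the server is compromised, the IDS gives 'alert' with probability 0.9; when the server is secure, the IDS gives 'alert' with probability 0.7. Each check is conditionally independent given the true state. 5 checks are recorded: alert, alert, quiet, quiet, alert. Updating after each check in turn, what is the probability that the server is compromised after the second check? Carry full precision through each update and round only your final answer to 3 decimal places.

After 'alert': P(compromised) = 0.9·0.7000 / (0.9·0.7000 + 0.7·0.3000) ≈ 0.7500
After 'alert': P(compromised) = 0.9·0.7500 / (0.9·0.7500 + 0.7·0.2500) ≈ 0.7941

0.794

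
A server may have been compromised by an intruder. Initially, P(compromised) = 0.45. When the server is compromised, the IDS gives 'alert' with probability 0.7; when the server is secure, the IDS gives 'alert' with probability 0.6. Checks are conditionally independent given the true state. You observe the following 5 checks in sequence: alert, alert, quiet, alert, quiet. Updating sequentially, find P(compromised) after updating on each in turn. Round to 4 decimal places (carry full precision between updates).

After 'alert': P(compromised) = 0.7·0.4500 / (0.7·0.4500 + 0.6·0.5500) ≈ 0.4884
After 'alert': P(compromised) = 0.7·0.4884 / (0.7·0.4884 + 0.6·0.5116) ≈ 0.5269
After 'quiet': P(compromised) = 0.3·0.5269 / (0.3·0.5269 + 0.4·0.4731) ≈ 0.4551
After 'alert': P(compromised) = 0.7·0.4551 / (0.7·0.4551 + 0.6·0.5449) ≈ 0.4935
After 'quiet': P(compromised) = 0.3·0.4935 / (0.3·0.4935 + 0.4·0.5065) ≈ 0.4222

0.4222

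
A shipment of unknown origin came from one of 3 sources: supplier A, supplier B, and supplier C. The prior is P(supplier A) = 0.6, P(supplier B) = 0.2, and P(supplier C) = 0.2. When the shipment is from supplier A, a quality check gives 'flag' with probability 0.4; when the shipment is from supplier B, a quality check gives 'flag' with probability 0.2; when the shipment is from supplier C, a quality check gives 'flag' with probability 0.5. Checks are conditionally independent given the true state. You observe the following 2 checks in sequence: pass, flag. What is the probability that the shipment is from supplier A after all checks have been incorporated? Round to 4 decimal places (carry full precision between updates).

Apply Bayes' rule sequentially, carrying P(supplier A) forward.
After 'pass': normaliser = 0.6·0.6000 + 0.8·0.2000 + 0.5·0.2000; P(supplier A) ≈ 0.5806, P(supplier B) ≈ 0.2581, P(supplier C) ≈ 0.1613
After 'flag': normaliser = 0.4·0.5806 + 0.2·0.2581 + 0.5·0.1613; P(supplier A) ≈ 0.6372, P(supplier B) ≈ 0.1416, P(supplier C) ≈ 0.2212

0.6372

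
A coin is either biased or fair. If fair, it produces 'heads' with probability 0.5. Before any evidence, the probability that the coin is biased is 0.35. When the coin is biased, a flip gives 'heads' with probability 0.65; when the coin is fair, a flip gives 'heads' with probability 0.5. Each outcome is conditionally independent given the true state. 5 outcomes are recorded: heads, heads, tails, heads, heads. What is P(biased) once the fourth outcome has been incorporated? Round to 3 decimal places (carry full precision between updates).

After 'heads': P(biased) = 0.65·0.3500 / (0.65·0.3500 + 0.5·0.6500) ≈ 0.4118
After 'heads': P(biased) = 0.65·0.4118 / (0.65·0.4118 + 0.5·0.5882) ≈ 0.4764
After 'tails': P(biased) = 0.35·0.4764 / (0.35·0.4764 + 0.5·0.5236) ≈ 0.3891
After 'heads': P(biased) = 0.65·0.3891 / (0.65·0.3891 + 0.5·0.6109) ≈ 0.4530

0.453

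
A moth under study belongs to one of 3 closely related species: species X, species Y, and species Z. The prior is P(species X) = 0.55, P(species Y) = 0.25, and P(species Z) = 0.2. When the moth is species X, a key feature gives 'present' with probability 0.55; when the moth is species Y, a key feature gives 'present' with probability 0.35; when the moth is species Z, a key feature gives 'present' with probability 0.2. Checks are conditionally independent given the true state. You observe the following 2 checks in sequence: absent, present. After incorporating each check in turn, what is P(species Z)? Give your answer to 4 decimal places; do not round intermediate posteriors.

Each posterior becomes the prior for the next update.
After 'absent': normaliser = 0.45·0.5500 + 0.65·0.2500 + 0.8·0.2000; P(species X) ≈ 0.4342, P(species Y) ≈ 0.2851, P(species Z) ≈ 0.2807
After 'present': normaliser = 0.55·0.4342 + 0.35·0.2851 + 0.2·0.2807; P(species X) ≈ 0.6050, P(species Y) ≈ 0.2528, P(species Z) ≈ 0.1422

0.1422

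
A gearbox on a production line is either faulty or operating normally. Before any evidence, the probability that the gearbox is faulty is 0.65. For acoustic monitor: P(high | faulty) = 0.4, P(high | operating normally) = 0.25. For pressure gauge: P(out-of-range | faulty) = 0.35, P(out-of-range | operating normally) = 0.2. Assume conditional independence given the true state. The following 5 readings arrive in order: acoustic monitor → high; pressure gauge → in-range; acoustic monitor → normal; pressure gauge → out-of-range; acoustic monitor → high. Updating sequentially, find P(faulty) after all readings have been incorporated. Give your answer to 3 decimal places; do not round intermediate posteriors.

After acoustic monitor='high': P(faulty) = 0.4·0.6500 / (0.4·0.6500 + 0.25·0.3500) ≈ 0.7482
After pressure gauge='in-range': P(faulty) = 0.65·0.7482 / (0.65·0.7482 + 0.8·0.2518) ≈ 0.7071
After acoustic monitor='normal': P(faulty) = 0.6·0.7071 / (0.6·0.7071 + 0.75·0.2929) ≈ 0.6589
After pressure gauge='out-of-range': P(faulty) = 0.35·0.6589 / (0.35·0.6589 + 0.2·0.3411) ≈ 0.7717
After acoustic monitor='high': P(faulty) = 0.4·0.7717 / (0.4·0.7717 + 0.25·0.2283) ≈ 0.8439

0.844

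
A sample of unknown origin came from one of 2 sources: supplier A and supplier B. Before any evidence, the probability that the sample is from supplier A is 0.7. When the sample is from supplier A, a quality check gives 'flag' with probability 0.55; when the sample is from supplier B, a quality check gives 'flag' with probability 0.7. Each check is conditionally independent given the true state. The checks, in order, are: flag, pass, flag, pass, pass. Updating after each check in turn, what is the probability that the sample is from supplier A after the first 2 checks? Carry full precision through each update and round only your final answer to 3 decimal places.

After 'flag': P(supplier A) = 0.55·0.7000 / (0.55·0.7000 + 0.7·0.3000) ≈ 0.6471
After 'pass': P(supplier A) = 0.45·0.6471 / (0.45·0.6471 + 0.3·0.3529) ≈ 0.7333

0.733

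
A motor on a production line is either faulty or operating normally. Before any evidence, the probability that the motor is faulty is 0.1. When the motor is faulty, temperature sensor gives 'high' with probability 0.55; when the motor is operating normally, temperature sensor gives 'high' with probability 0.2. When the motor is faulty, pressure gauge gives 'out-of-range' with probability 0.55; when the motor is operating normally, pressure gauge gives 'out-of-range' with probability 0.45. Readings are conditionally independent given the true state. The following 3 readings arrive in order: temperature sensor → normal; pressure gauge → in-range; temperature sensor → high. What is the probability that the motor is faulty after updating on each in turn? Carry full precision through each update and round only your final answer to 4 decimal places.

0.1233

After temperature sensor='normal': P(faulty) = 0.45·0.1000 / (0.45·0.1000 + 0.8·0.9000) ≈ 0.0588
After pressure gauge='in-range': P(faulty) = 0.45·0.0588 / (0.45·0.0588 + 0.55·0.9412) ≈ 0.0486
After temperature sensor='high': P(faulty) = 0.55·0.0486 / (0.55·0.0486 + 0.2·0.9514) ≈ 0.1233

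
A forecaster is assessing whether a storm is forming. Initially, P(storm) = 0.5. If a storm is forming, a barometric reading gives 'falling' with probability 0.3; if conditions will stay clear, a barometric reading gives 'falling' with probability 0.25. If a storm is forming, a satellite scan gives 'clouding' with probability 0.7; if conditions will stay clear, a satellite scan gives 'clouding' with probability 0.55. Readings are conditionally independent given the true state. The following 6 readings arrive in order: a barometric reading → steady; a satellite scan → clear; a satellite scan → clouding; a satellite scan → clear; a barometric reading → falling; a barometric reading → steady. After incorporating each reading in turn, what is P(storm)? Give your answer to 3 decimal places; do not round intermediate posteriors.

0.372

After a barometric reading='steady': P(storm) = 0.7·0.5000 / (0.7·0.5000 + 0.75·0.5000) ≈ 0.4828
After a satellite scan='clear': P(storm) = 0.3·0.4828 / (0.3·0.4828 + 0.45·0.5172) ≈ 0.3836
After a satellite scan='clouding': P(storm) = 0.7·0.3836 / (0.7·0.3836 + 0.55·0.6164) ≈ 0.4419
After a satellite scan='clear': P(storm) = 0.3·0.4419 / (0.3·0.4419 + 0.45·0.5581) ≈ 0.3455
After a barometric reading='falling': P(storm) = 0.3·0.3455 / (0.3·0.3455 + 0.25·0.6545) ≈ 0.3878
After a barometric reading='steady': P(storm) = 0.7·0.3878 / (0.7·0.3878 + 0.75·0.6122) ≈ 0.3716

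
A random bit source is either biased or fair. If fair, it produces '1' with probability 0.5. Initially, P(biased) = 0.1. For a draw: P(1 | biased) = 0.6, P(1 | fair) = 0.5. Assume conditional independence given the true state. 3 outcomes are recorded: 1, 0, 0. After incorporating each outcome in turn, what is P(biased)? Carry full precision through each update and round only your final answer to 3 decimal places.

0.079

Each posterior becomes the prior for the next update.
After '1': P(biased) = 0.6·0.1000 / (0.6·0.1000 + 0.5·0.9000) ≈ 0.1176
After '0': P(biased) = 0.4·0.1176 / (0.4·0.1176 + 0.5·0.8824) ≈ 0.0964
After '0': P(biased) = 0.4·0.0964 / (0.4·0.0964 + 0.5·0.9036) ≈ 0.0786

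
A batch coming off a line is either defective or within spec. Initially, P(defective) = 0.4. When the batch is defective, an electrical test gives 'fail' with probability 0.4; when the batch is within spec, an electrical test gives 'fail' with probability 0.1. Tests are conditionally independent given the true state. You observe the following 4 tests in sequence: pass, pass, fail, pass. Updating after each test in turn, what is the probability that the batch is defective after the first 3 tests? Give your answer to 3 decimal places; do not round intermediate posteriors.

0.542

After 'pass': P(defective) = 0.6·0.4000 / (0.6·0.4000 + 0.9·0.6000) ≈ 0.3077
After 'pass': P(defective) = 0.6·0.3077 / (0.6·0.3077 + 0.9·0.6923) ≈ 0.2286
After 'fail': P(defective) = 0.4·0.2286 / (0.4·0.2286 + 0.1·0.7714) ≈ 0.5424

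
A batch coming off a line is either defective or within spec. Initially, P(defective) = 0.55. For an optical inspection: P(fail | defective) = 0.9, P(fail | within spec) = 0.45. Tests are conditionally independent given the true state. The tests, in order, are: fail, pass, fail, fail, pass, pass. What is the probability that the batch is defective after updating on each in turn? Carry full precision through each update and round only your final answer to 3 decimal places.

0.056

Apply Bayes' rule sequentially, carrying P(defective) forward.
After 'fail': P(defective) = 0.9·0.5500 / (0.9·0.5500 + 0.45·0.4500) ≈ 0.7097
After 'pass': P(defective) = 0.1·0.7097 / (0.1·0.7097 + 0.55·0.2903) ≈ 0.3077
After 'fail': P(defective) = 0.9·0.3077 / (0.9·0.3077 + 0.45·0.6923) ≈ 0.4706
After 'fail': P(defective) = 0.9·0.4706 / (0.9·0.4706 + 0.45·0.5294) ≈ 0.6400
After 'pass': P(defective) = 0.1·0.6400 / (0.1·0.6400 + 0.55·0.3600) ≈ 0.2443
After 'pass': P(defective) = 0.1·0.2443 / (0.1·0.2443 + 0.55·0.7557) ≈ 0.0555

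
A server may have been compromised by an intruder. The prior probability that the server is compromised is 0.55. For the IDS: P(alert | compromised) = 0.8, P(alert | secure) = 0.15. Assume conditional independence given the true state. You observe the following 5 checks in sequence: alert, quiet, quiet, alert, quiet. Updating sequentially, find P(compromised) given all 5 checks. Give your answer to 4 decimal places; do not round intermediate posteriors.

After 'alert': P(compromised) = 0.8·0.5500 / (0.8·0.5500 + 0.15·0.4500) ≈ 0.8670
After 'quiet': P(compromised) = 0.2·0.8670 / (0.2·0.8670 + 0.85·0.1330) ≈ 0.6053
After 'quiet': P(compromised) = 0.2·0.6053 / (0.2·0.6053 + 0.85·0.3947) ≈ 0.2652
After 'alert': P(compromised) = 0.8·0.2652 / (0.8·0.2652 + 0.15·0.7348) ≈ 0.6581
After 'quiet': P(compromised) = 0.2·0.6581 / (0.2·0.6581 + 0.85·0.3419) ≈ 0.3117

0.3117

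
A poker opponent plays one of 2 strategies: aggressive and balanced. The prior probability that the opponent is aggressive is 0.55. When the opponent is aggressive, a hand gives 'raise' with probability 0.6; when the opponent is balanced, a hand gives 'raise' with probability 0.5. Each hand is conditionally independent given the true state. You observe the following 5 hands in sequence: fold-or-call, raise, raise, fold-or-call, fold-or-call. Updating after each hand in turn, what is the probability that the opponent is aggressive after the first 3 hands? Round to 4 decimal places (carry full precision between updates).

0.5847

Each posterior becomes the prior for the next update.
After 'fold-or-call': P(aggressive) = 0.4·0.5500 / (0.4·0.5500 + 0.5·0.4500) ≈ 0.4944
After 'raise': P(aggressive) = 0.6·0.4944 / (0.6·0.4944 + 0.5·0.5056) ≈ 0.5399
After 'raise': P(aggressive) = 0.6·0.5399 / (0.6·0.5399 + 0.5·0.4601) ≈ 0.5847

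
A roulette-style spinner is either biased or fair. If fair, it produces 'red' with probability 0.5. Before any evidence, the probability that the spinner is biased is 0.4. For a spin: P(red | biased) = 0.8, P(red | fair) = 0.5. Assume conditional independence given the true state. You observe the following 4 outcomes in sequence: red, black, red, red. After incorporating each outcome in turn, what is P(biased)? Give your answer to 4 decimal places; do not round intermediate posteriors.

Apply Bayes' rule sequentially, carrying P(biased) forward.
After 'red': P(biased) = 0.8·0.4000 / (0.8·0.4000 + 0.5·0.6000) ≈ 0.5161
After 'black': P(biased) = 0.2·0.5161 / (0.2·0.5161 + 0.5·0.4839) ≈ 0.2991
After 'red': P(biased) = 0.8·0.2991 / (0.8·0.2991 + 0.5·0.7009) ≈ 0.4057
After 'red': P(biased) = 0.8·0.4057 / (0.8·0.4057 + 0.5·0.5943) ≈ 0.5220

0.5220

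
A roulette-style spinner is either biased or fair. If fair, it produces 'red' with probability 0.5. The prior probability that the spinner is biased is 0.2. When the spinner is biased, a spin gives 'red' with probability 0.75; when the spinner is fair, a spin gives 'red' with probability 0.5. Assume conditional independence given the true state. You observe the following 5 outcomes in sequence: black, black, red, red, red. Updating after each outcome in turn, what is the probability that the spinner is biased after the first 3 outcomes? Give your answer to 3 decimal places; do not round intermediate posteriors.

After 'black': P(biased) = 0.25·0.2000 / (0.25·0.2000 + 0.5·0.8000) ≈ 0.1111
After 'black': P(biased) = 0.25·0.1111 / (0.25·0.1111 + 0.5·0.8889) ≈ 0.0588
After 'red': P(biased) = 0.75·0.0588 / (0.75·0.0588 + 0.5·0.9412) ≈ 0.0857

0.086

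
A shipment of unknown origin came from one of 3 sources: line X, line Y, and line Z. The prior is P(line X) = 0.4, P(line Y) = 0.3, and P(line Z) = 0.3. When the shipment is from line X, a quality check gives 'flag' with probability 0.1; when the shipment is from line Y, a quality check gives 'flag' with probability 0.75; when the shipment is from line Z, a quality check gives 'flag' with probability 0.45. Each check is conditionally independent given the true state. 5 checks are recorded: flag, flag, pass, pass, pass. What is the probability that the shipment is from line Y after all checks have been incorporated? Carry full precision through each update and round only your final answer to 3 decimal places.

After 'flag': normaliser = 0.1·0.4000 + 0.75·0.3000 + 0.45·0.3000; P(line X) ≈ 0.1000, P(line Y) ≈ 0.5625, P(line Z) ≈ 0.3375
After 'flag': normaliser = 0.1·0.1000 + 0.75·0.5625 + 0.45·0.3375; P(line X) ≈ 0.0171, P(line Y) ≈ 0.7227, P(line Z) ≈ 0.2602
After 'pass': normaliser = 0.9·0.0171 + 0.25·0.7227 + 0.55·0.2602; P(line X) ≈ 0.0455, P(line Y) ≈ 0.5327, P(line Z) ≈ 0.4219
After 'pass': normaliser = 0.9·0.0455 + 0.25·0.5327 + 0.55·0.4219; P(line X) ≈ 0.1007, P(line Y) ≈ 0.3279, P(line Z) ≈ 0.5714
After 'pass': normaliser = 0.9·0.1007 + 0.25·0.3279 + 0.55·0.5714; P(line X) ≈ 0.1862, P(line Y) ≈ 0.1684, P(line Z) ≈ 0.6454

0.168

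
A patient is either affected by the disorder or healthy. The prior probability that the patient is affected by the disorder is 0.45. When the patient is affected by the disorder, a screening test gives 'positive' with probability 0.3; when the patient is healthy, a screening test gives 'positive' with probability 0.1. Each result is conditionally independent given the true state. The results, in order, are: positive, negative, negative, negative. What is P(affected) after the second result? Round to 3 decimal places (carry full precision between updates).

0.656

After 'positive': P(affected) = 0.3·0.4500 / (0.3·0.4500 + 0.1·0.5500) ≈ 0.7105
After 'negative': P(affected) = 0.7·0.7105 / (0.7·0.7105 + 0.9·0.2895) ≈ 0.6562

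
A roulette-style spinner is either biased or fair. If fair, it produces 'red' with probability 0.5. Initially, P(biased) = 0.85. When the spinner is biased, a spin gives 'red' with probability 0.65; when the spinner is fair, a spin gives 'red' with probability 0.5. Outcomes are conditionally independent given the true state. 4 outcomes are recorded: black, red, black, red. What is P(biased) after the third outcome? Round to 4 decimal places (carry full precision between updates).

0.7831

Apply Bayes' rule sequentially, carrying P(biased) forward.
After 'black': P(biased) = 0.35·0.8500 / (0.35·0.8500 + 0.5·0.1500) ≈ 0.7987
After 'red': P(biased) = 0.65·0.7987 / (0.65·0.7987 + 0.5·0.2013) ≈ 0.8376
After 'black': P(biased) = 0.35·0.8376 / (0.35·0.8376 + 0.5·0.1624) ≈ 0.7831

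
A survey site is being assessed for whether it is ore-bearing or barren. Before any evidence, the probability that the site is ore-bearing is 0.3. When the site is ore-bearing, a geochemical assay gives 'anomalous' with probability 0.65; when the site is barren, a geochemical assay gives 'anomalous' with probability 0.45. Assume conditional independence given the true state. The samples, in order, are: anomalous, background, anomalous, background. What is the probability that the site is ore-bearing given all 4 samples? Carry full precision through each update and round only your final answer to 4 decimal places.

0.2658

After 'anomalous': P(ore) = 0.65·0.3000 / (0.65·0.3000 + 0.45·0.7000) ≈ 0.3824
After 'background': P(ore) = 0.35·0.3824 / (0.35·0.3824 + 0.55·0.6176) ≈ 0.2826
After 'anomalous': P(ore) = 0.65·0.2826 / (0.65·0.2826 + 0.45·0.7174) ≈ 0.3627
After 'background': P(ore) = 0.35·0.3627 / (0.35·0.3627 + 0.55·0.6373) ≈ 0.2658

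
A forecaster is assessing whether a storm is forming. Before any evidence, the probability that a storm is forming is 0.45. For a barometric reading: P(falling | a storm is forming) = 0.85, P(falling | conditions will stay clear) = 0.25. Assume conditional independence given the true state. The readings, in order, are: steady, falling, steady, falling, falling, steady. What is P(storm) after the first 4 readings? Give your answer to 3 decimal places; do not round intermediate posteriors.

After 'steady': P(storm) = 0.15·0.4500 / (0.15·0.4500 + 0.75·0.5500) ≈ 0.1406
After 'falling': P(storm) = 0.85·0.1406 / (0.85·0.1406 + 0.25·0.8594) ≈ 0.3575
After 'steady': P(storm) = 0.15·0.3575 / (0.15·0.3575 + 0.75·0.6425) ≈ 0.1001
After 'falling': P(storm) = 0.85·0.1001 / (0.85·0.1001 + 0.25·0.8999) ≈ 0.2745

0.274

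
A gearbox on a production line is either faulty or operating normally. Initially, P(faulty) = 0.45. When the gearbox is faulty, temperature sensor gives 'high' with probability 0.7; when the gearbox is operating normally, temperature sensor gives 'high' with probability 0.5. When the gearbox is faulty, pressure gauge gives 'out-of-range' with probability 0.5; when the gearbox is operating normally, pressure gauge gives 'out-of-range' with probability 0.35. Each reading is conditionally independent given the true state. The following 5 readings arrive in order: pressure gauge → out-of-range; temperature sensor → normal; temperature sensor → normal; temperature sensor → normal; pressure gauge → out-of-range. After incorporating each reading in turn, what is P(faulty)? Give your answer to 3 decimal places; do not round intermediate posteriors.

0.265

After pressure gauge='out-of-range': P(faulty) = 0.5·0.4500 / (0.5·0.4500 + 0.35·0.5500) ≈ 0.5389
After temperature sensor='normal': P(faulty) = 0.3·0.5389 / (0.3·0.5389 + 0.5·0.4611) ≈ 0.4122
After temperature sensor='normal': P(faulty) = 0.3·0.4122 / (0.3·0.4122 + 0.5·0.5878) ≈ 0.2962
After temperature sensor='normal': P(faulty) = 0.3·0.2962 / (0.3·0.2962 + 0.5·0.7038) ≈ 0.2016
After pressure gauge='out-of-range': P(faulty) = 0.5·0.2016 / (0.5·0.2016 + 0.35·0.7984) ≈ 0.2651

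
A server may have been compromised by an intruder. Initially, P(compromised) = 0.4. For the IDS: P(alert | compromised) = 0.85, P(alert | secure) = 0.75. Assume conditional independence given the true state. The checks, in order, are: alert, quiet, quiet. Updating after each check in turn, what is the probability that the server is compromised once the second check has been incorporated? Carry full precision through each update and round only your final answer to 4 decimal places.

0.3119

After 'alert': P(compromised) = 0.85·0.4000 / (0.85·0.4000 + 0.75·0.6000) ≈ 0.4304
After 'quiet': P(compromised) = 0.15·0.4304 / (0.15·0.4304 + 0.25·0.5696) ≈ 0.3119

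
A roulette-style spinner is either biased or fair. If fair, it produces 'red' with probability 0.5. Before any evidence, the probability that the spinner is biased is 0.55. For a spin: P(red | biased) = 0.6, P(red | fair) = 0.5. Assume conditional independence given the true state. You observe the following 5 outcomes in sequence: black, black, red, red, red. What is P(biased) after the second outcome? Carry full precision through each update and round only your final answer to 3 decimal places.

After 'black': P(biased) = 0.4·0.5500 / (0.4·0.5500 + 0.5·0.4500) ≈ 0.4944
After 'black': P(biased) = 0.4·0.4944 / (0.4·0.4944 + 0.5·0.5056) ≈ 0.4389

0.439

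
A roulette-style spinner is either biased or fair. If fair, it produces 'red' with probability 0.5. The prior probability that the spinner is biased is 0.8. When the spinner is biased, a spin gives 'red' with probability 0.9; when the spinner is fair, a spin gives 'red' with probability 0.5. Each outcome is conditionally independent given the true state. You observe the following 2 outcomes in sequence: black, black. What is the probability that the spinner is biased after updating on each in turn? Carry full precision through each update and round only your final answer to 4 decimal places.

Apply Bayes' rule sequentially, carrying P(biased) forward.
After 'black': P(biased) = 0.1·0.8000 / (0.1·0.8000 + 0.5·0.2000) ≈ 0.4444
After 'black': P(biased) = 0.1·0.4444 / (0.1·0.4444 + 0.5·0.5556) ≈ 0.1379

0.1379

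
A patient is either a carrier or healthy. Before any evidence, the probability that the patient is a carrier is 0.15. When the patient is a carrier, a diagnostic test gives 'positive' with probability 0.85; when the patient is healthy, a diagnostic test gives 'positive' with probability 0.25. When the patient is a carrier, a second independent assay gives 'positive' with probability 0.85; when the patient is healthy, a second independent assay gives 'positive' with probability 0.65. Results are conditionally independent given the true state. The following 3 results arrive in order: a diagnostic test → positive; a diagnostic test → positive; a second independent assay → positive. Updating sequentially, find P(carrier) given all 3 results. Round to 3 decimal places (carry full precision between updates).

Apply Bayes' rule sequentially, carrying P(carrier) forward.
After a diagnostic test='positive': P(carrier) = 0.85·0.1500 / (0.85·0.1500 + 0.25·0.8500) ≈ 0.3750
After a diagnostic test='positive': P(carrier) = 0.85·0.3750 / (0.85·0.3750 + 0.25·0.6250) ≈ 0.6711
After a second independent assay='positive': P(carrier) = 0.85·0.6711 / (0.85·0.6711 + 0.65·0.3289) ≈ 0.7273

0.727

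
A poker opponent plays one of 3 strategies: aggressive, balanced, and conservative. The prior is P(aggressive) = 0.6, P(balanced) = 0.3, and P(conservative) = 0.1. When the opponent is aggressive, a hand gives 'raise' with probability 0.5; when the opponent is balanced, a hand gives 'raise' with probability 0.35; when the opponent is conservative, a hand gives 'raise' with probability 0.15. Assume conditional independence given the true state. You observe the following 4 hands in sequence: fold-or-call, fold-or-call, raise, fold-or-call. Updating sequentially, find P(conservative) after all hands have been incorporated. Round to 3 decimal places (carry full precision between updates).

0.122

After 'fold-or-call': normaliser = 0.5·0.6000 + 0.65·0.3000 + 0.85·0.1000; P(aggressive) ≈ 0.5172, P(balanced) ≈ 0.3362, P(conservative) ≈ 0.1466
After 'fold-or-call': normaliser = 0.5·0.5172 + 0.65·0.3362 + 0.85·0.1466; P(aggressive) ≈ 0.4298, P(balanced) ≈ 0.3632, P(conservative) ≈ 0.2070
After 'raise': normaliser = 0.5·0.4298 + 0.35·0.3632 + 0.15·0.2070; P(aggressive) ≈ 0.5760, P(balanced) ≈ 0.3407, P(conservative) ≈ 0.0832
After 'fold-or-call': normaliser = 0.5·0.5760 + 0.65·0.3407 + 0.85·0.0832; P(aggressive) ≈ 0.4964, P(balanced) ≈ 0.3817, P(conservative) ≈ 0.1219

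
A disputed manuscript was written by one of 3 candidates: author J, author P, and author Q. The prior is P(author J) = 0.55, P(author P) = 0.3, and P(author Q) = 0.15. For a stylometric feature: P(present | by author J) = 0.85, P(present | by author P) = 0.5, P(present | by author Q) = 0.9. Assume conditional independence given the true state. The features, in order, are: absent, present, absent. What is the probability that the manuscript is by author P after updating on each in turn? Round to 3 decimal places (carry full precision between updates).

0.760

Each posterior becomes the prior for the next update.
After 'absent': normaliser = 0.15·0.5500 + 0.5·0.3000 + 0.1·0.1500; P(author J) ≈ 0.3333, P(author P) ≈ 0.6061, P(author Q) ≈ 0.0606
After 'present': normaliser = 0.85·0.3333 + 0.5·0.6061 + 0.9·0.0606; P(author J) ≈ 0.4421, P(author P) ≈ 0.4728, P(author Q) ≈ 0.0851
After 'absent': normaliser = 0.15·0.4421 + 0.5·0.4728 + 0.1·0.0851; P(author J) ≈ 0.2131, P(author P) ≈ 0.7596, P(author Q) ≈ 0.0273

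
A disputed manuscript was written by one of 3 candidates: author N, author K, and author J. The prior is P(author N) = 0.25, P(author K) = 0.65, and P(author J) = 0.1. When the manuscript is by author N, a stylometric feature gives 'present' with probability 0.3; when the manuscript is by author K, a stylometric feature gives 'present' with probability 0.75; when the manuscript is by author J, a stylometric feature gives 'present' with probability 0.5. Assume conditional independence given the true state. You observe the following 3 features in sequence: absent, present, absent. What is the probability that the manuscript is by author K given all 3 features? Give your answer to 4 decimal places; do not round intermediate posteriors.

Each posterior becomes the prior for the next update.
After 'absent': normaliser = 0.7·0.2500 + 0.25·0.6500 + 0.5·0.1000; P(author N) ≈ 0.4516, P(author K) ≈ 0.4194, P(author J) ≈ 0.1290
After 'present': normaliser = 0.3·0.4516 + 0.75·0.4194 + 0.5·0.1290; P(author N) ≈ 0.2633, P(author K) ≈ 0.6113, P(author J) ≈ 0.1254
After 'absent': normaliser = 0.7·0.2633 + 0.25·0.6113 + 0.5·0.1254; P(author N) ≈ 0.4610, P(author K) ≈ 0.3822, P(author J) ≈ 0.1568

0.3822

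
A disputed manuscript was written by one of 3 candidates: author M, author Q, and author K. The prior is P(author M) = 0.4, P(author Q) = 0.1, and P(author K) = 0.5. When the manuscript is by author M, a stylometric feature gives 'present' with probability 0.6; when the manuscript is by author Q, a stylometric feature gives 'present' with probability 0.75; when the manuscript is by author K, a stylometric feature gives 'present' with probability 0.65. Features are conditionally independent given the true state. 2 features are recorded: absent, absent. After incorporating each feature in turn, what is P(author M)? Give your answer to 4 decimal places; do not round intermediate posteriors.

After 'absent': normaliser = 0.4·0.4000 + 0.25·0.1000 + 0.35·0.5000; P(author M) ≈ 0.4444, P(author Q) ≈ 0.0694, P(author K) ≈ 0.4861
After 'absent': normaliser = 0.4·0.4444 + 0.25·0.0694 + 0.35·0.4861; P(author M) ≈ 0.4867, P(author Q) ≈ 0.0475, P(author K) ≈ 0.4658

0.4867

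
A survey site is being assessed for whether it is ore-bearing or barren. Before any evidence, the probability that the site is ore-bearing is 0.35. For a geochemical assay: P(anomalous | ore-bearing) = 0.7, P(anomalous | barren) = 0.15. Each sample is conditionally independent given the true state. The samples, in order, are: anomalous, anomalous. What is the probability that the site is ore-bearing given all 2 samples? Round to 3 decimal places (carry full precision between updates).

After 'anomalous': P(ore) = 0.7·0.3500 / (0.7·0.3500 + 0.15·0.6500) ≈ 0.7153
After 'anomalous': P(ore) = 0.7·0.7153 / (0.7·0.7153 + 0.15·0.2847) ≈ 0.9214

0.921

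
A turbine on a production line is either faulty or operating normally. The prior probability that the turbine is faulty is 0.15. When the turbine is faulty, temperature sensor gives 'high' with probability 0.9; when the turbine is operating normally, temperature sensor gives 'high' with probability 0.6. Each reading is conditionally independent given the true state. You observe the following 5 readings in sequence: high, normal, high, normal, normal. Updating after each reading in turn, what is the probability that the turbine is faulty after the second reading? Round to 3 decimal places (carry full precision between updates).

0.062

Apply Bayes' rule sequentially, carrying P(faulty) forward.
After 'high': P(faulty) = 0.9·0.1500 / (0.9·0.1500 + 0.6·0.8500) ≈ 0.2093
After 'normal': P(faulty) = 0.1·0.2093 / (0.1·0.2093 + 0.4·0.7907) ≈ 0.0621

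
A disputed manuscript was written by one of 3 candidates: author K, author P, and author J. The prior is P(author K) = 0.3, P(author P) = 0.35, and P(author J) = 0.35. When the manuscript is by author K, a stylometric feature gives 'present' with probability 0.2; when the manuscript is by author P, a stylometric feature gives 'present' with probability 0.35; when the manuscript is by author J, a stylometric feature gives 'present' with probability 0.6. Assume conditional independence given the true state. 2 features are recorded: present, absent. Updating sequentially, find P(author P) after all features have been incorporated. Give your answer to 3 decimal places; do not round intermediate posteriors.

0.376

After 'present': normaliser = 0.2·0.3000 + 0.35·0.3500 + 0.6·0.3500; P(author K) ≈ 0.1529, P(author P) ≈ 0.3121, P(author J) ≈ 0.5350
After 'absent': normaliser = 0.8·0.1529 + 0.65·0.3121 + 0.4·0.5350; P(author K) ≈ 0.2268, P(author P) ≈ 0.3763, P(author J) ≈ 0.3969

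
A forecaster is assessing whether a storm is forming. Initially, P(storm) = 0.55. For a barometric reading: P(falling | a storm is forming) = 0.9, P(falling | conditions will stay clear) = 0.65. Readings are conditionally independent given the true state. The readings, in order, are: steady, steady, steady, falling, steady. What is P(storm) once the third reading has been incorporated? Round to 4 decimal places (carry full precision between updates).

After 'steady': P(storm) = 0.1·0.5500 / (0.1·0.5500 + 0.35·0.4500) ≈ 0.2588
After 'steady': P(storm) = 0.1·0.2588 / (0.1·0.2588 + 0.35·0.7412) ≈ 0.0907
After 'steady': P(storm) = 0.1·0.0907 / (0.1·0.0907 + 0.35·0.9093) ≈ 0.0277

0.0277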